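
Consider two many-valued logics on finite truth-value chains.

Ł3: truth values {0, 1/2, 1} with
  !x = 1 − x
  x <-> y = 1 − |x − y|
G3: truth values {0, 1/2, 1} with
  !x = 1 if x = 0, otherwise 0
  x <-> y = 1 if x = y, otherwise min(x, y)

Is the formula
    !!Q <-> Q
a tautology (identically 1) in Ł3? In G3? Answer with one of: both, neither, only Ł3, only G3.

In Ł3: every assignment gives 1 — tautology.
In G3: at Q = 1/2 the value is 1/2 — not a tautology.

only Ł3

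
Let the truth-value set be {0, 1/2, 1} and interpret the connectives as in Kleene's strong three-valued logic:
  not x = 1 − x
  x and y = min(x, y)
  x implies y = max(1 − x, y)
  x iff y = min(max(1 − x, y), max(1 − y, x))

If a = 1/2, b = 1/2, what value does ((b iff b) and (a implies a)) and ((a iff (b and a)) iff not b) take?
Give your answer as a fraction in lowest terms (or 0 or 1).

1/2

b iff b = 1/2 iff 1/2 = 1/2
a implies a = 1/2 implies 1/2 = 1/2
(b iff b) and (a implies a) = 1/2 and 1/2 = 1/2
b and a = 1/2 and 1/2 = 1/2
a iff (b and a) = 1/2 iff 1/2 = 1/2
not b = not 1/2 = 1/2
(a iff (b and a)) iff not b = 1/2 iff 1/2 = 1/2
((b iff b) and (a implies a)) and ((a iff (b and a)) iff not b) = 1/2 and 1/2 = 1/2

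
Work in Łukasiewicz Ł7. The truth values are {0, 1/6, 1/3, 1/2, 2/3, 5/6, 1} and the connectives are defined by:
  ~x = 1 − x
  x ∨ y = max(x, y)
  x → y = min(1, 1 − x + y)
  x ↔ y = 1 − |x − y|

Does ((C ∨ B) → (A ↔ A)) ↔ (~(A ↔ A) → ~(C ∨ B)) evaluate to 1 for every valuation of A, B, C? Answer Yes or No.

At A = 1/2, B = 1/6, C = 0, for instance:
C ∨ B = 0 ∨ 1/6 = 1/6
A ↔ A = 1/2 ↔ 1/2 = 1
(C ∨ B) → (A ↔ A) = 1/6 → 1 = 1
~(A ↔ A) = ~1 = 0
~(C ∨ B) = ~1/6 = 5/6
~(A ↔ A) → ~(C ∨ B) = 0 → 5/6 = 1
((C ∨ B) → (A ↔ A)) ↔ (~(A ↔ A) → ~(C ∨ B)) = 1 ↔ 1 = 1
and checking the remaining 342 assignments likewise gives ≥ 1 in every case.

Yes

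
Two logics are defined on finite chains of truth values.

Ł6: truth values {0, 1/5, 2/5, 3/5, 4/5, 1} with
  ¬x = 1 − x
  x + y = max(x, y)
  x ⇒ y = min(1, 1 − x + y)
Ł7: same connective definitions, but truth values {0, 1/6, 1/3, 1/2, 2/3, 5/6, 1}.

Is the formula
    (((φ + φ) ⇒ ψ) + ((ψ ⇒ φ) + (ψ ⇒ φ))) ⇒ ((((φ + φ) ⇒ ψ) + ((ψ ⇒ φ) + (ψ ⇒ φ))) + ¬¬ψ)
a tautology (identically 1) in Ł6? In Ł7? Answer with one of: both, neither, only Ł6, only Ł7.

In Ł6: every assignment gives 1 — tautology.
In Ł7: every assignment gives 1 — tautology.

both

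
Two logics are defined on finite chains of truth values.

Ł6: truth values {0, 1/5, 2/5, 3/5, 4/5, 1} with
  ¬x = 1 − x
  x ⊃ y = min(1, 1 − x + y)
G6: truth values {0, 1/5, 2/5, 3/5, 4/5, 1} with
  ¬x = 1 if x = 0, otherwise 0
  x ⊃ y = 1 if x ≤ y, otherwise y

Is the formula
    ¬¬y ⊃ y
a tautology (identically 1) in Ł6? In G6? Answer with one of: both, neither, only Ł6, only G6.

In Ł6: every assignment gives 1 — tautology.
In G6: at y = 1/5 the value is 1/5 — not a tautology.

only Ł6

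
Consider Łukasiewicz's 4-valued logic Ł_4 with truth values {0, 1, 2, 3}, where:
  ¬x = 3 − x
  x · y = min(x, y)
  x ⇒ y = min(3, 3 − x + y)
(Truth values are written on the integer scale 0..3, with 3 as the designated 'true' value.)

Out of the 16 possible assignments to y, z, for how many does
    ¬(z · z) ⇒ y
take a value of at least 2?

y = 0, z = 0 ↦ 0  <
y = 0, z = 1 ↦ 1  <
y = 0, z = 2 ↦ 2  ≥
y = 0, z = 3 ↦ 3  ≥
y = 1, z = 0 ↦ 1  <
y = 1, z = 1 ↦ 2  ≥
y = 1, z = 2 ↦ 3  ≥
y = 1, z = 3 ↦ 3  ≥
y = 2, z = 0 ↦ 2  ≥
y = 2, z = 1 ↦ 3  ≥
y = 2, z = 2 ↦ 3  ≥
y = 2, z = 3 ↦ 3  ≥
y = 3, z = 0 ↦ 3  ≥
y = 3, z = 1 ↦ 3  ≥
y = 3, z = 2 ↦ 3  ≥
y = 3, z = 3 ↦ 3  ≥
So 13 of the 16 assignments meet the threshold.

13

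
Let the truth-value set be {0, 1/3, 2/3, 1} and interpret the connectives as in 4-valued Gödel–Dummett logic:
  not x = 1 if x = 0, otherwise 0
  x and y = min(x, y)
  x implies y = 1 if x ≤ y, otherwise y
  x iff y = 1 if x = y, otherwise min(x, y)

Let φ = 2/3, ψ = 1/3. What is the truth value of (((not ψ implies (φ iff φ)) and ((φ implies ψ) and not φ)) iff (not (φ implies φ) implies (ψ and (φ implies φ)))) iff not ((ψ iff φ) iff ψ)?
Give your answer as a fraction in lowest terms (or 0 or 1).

not ψ = not 1/3 = 0
φ iff φ = 2/3 iff 2/3 = 1
not ψ implies (φ iff φ) = 0 implies 1 = 1
φ implies ψ = 2/3 implies 1/3 = 1/3
not φ = not 2/3 = 0
(φ implies ψ) and not φ = 1/3 and 0 = 0
(not ψ implies (φ iff φ)) and ((φ implies ψ) and not φ) = 1 and 0 = 0
φ implies φ = 2/3 implies 2/3 = 1
not (φ implies φ) = not 1 = 0
φ implies φ = 2/3 implies 2/3 = 1
ψ and (φ implies φ) = 1/3 and 1 = 1/3
not (φ implies φ) implies (ψ and (φ implies φ)) = 0 implies 1/3 = 1
((not ψ implies (φ iff φ)) and ((φ implies ψ) and not φ)) iff (not (φ implies φ) implies (ψ and (φ implies φ))) = 0 iff 1 = 0
ψ iff φ = 1/3 iff 2/3 = 1/3
(ψ iff φ) iff ψ = 1/3 iff 1/3 = 1
not ((ψ iff φ) iff ψ) = not 1 = 0
(((not ψ implies (φ iff φ)) and ((φ implies ψ) and not φ)) iff (not (φ implies φ) implies (ψ and (φ implies φ)))) iff not ((ψ iff φ) iff ψ) = 0 iff 0 = 1

1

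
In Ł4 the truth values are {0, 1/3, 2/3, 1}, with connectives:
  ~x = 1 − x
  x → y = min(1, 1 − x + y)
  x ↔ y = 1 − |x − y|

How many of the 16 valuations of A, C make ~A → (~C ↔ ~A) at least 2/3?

14

A = 0, C = 0 ↦ 1  ≥
A = 0, C = 1/3 ↦ 2/3  ≥
A = 0, C = 2/3 ↦ 1/3  <
A = 0, C = 1 ↦ 0  <
A = 1/3, C = 0 ↦ 1  ≥
A = 1/3, C = 1/3 ↦ 1  ≥
A = 1/3, C = 2/3 ↦ 1  ≥
A = 1/3, C = 1 ↦ 2/3  ≥
A = 2/3, C = 0 ↦ 1  ≥
A = 2/3, C = 1/3 ↦ 1  ≥
A = 2/3, C = 2/3 ↦ 1  ≥
A = 2/3, C = 1 ↦ 1  ≥
A = 1, C = 0 ↦ 1  ≥
A = 1, C = 1/3 ↦ 1  ≥
A = 1, C = 2/3 ↦ 1  ≥
A = 1, C = 1 ↦ 1  ≥
So 14 of the 16 assignments meet the threshold.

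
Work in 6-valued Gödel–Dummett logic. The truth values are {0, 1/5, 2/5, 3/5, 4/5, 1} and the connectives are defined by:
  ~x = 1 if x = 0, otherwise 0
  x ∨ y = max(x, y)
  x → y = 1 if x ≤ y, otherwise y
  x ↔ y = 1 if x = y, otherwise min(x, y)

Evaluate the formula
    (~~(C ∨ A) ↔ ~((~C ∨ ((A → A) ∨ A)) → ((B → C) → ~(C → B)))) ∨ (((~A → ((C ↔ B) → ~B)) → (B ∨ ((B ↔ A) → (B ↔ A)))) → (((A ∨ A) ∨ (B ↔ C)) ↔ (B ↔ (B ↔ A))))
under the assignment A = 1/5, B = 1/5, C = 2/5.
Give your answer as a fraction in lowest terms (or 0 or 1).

C ∨ A = 2/5 ∨ 1/5 = 2/5
~(C ∨ A) = ~2/5 = 0
~~(C ∨ A) = ~0 = 1
~C = ~2/5 = 0
A → A = 1/5 → 1/5 = 1
(A → A) ∨ A = 1 ∨ 1/5 = 1
~C ∨ ((A → A) ∨ A) = 0 ∨ 1 = 1
B → C = 1/5 → 2/5 = 1
C → B = 2/5 → 1/5 = 1/5
~(C → B) = ~1/5 = 0
(B → C) → ~(C → B) = 1 → 0 = 0
(~C ∨ ((A → A) ∨ A)) → ((B → C) → ~(C → B)) = 1 → 0 = 0
~((~C ∨ ((A → A) ∨ A)) → ((B → C) → ~(C → B))) = ~0 = 1
~~(C ∨ A) ↔ ~((~C ∨ ((A → A) ∨ A)) → ((B → C) → ~(C → B))) = 1 ↔ 1 = 1
~A = ~1/5 = 0
C ↔ B = 2/5 ↔ 1/5 = 1/5
~B = ~1/5 = 0
(C ↔ B) → ~B = 1/5 → 0 = 0
~A → ((C ↔ B) → ~B) = 0 → 0 = 1
B ↔ A = 1/5 ↔ 1/5 = 1
B ↔ A = 1/5 ↔ 1/5 = 1
(B ↔ A) → (B ↔ A) = 1 → 1 = 1
B ∨ ((B ↔ A) → (B ↔ A)) = 1/5 ∨ 1 = 1
(~A → ((C ↔ B) → ~B)) → (B ∨ ((B ↔ A) → (B ↔ A))) = 1 → 1 = 1
A ∨ A = 1/5 ∨ 1/5 = 1/5
B ↔ C = 1/5 ↔ 2/5 = 1/5
(A ∨ A) ∨ (B ↔ C) = 1/5 ∨ 1/5 = 1/5
B ↔ A = 1/5 ↔ 1/5 = 1
B ↔ (B ↔ A) = 1/5 ↔ 1 = 1/5
((A ∨ A) ∨ (B ↔ C)) ↔ (B ↔ (B ↔ A)) = 1/5 ↔ 1/5 = 1
((~A → ((C ↔ B) → ~B)) → (B ∨ ((B ↔ A) → (B ↔ A)))) → (((A ∨ A) ∨ (B ↔ C)) ↔ (B ↔ (B ↔ A))) = 1 → 1 = 1
(~~(C ∨ A) ↔ ~((~C ∨ ((A → A) ∨ A)) → ((B → C) → ~(C → B)))) ∨ (((~A → ((C ↔ B) → ~B)) → (B ∨ ((B ↔ A) → (B ↔ A)))) → (((A ∨ A) ∨ (B ↔ C)) ↔ (B ↔ (B ↔ A)))) = 1 ∨ 1 = 1

1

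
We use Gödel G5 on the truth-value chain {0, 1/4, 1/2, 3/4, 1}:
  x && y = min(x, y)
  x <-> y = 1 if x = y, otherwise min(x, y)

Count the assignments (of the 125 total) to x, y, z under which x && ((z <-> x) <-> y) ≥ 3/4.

14

value 1: 5 assignments (counts)
value 3/4: 9 assignments (counts)
value 1/2: 19 assignments
value 1/4: 35 assignments
value 0: 57 assignments
So 14 of the 125 assignments meet the threshold.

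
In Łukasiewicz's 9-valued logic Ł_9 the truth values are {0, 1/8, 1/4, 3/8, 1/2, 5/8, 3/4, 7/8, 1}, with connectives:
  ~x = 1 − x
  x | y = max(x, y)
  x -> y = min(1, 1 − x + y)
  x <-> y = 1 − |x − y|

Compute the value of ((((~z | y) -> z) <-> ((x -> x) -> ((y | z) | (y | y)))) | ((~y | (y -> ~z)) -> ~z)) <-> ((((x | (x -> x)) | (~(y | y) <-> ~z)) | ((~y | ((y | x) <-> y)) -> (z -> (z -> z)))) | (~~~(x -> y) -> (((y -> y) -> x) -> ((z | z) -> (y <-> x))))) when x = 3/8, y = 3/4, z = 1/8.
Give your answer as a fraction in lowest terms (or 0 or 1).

~z = ~1/8 = 7/8
~z | y = 7/8 | 3/4 = 7/8
(~z | y) -> z = 7/8 -> 1/8 = 1/4
x -> x = 3/8 -> 3/8 = 1
y | z = 3/4 | 1/8 = 3/4
y | y = 3/4 | 3/4 = 3/4
(y | z) | (y | y) = 3/4 | 3/4 = 3/4
(x -> x) -> ((y | z) | (y | y)) = 1 -> 3/4 = 3/4
((~z | y) -> z) <-> ((x -> x) -> ((y | z) | (y | y))) = 1/4 <-> 3/4 = 1/2
~y = ~3/4 = 1/4
~z = ~1/8 = 7/8
y -> ~z = 3/4 -> 7/8 = 1
~y | (y -> ~z) = 1/4 | 1 = 1
~z = ~1/8 = 7/8
(~y | (y -> ~z)) -> ~z = 1 -> 7/8 = 7/8
(((~z | y) -> z) <-> ((x -> x) -> ((y | z) | (y | y)))) | ((~y | (y -> ~z)) -> ~z) = 1/2 | 7/8 = 7/8
x -> x = 3/8 -> 3/8 = 1
x | (x -> x) = 3/8 | 1 = 1
y | y = 3/4 | 3/4 = 3/4
~(y | y) = ~3/4 = 1/4
~z = ~1/8 = 7/8
~(y | y) <-> ~z = 1/4 <-> 7/8 = 3/8
(x | (x -> x)) | (~(y | y) <-> ~z) = 1 | 3/8 = 1
~y = ~3/4 = 1/4
y | x = 3/4 | 3/8 = 3/4
(y | x) <-> y = 3/4 <-> 3/4 = 1
~y | ((y | x) <-> y) = 1/4 | 1 = 1
z -> z = 1/8 -> 1/8 = 1
z -> (z -> z) = 1/8 -> 1 = 1
(~y | ((y | x) <-> y)) -> (z -> (z -> z)) = 1 -> 1 = 1
((x | (x -> x)) | (~(y | y) <-> ~z)) | ((~y | ((y | x) <-> y)) -> (z -> (z -> z))) = 1 | 1 = 1
x -> y = 3/8 -> 3/4 = 1
~(x -> y) = ~1 = 0
~~(x -> y) = ~0 = 1
~~~(x -> y) = ~1 = 0
y -> y = 3/4 -> 3/4 = 1
(y -> y) -> x = 1 -> 3/8 = 3/8
z | z = 1/8 | 1/8 = 1/8
y <-> x = 3/4 <-> 3/8 = 5/8
(z | z) -> (y <-> x) = 1/8 -> 5/8 = 1
((y -> y) -> x) -> ((z | z) -> (y <-> x)) = 3/8 -> 1 = 1
~~~(x -> y) -> (((y -> y) -> x) -> ((z | z) -> (y <-> x))) = 0 -> 1 = 1
(((x | (x -> x)) | (~(y | y) <-> ~z)) | ((~y | ((y | x) <-> y)) -> (z -> (z -> z)))) | (~~~(x -> y) -> (((y -> y) -> x) -> ((z | z) -> (y <-> x)))) = 1 | 1 = 1
((((~z | y) -> z) <-> ((x -> x) -> ((y | z) | (y | y)))) | ((~y | (y -> ~z)) -> ~z)) <-> ((((x | (x -> x)) | (~(y | y) <-> ~z)) | ((~y | ((y | x) <-> y)) -> (z -> (z -> z)))) | (~~~(x -> y) -> (((y -> y) -> x) -> ((z | z) -> (y <-> x))))) = 7/8 <-> 1 = 7/8

7/8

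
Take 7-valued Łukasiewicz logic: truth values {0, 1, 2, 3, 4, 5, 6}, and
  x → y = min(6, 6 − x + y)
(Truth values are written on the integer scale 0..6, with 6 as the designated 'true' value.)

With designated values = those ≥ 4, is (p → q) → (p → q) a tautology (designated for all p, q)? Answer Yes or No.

Yes

At p = 5, q = 0, for instance:
p → q = 5 → 0 = 1
p → q = 5 → 0 = 1
(p → q) → (p → q) = 1 → 1 = 6
and checking the remaining 48 assignments likewise gives ≥ 4 in every case.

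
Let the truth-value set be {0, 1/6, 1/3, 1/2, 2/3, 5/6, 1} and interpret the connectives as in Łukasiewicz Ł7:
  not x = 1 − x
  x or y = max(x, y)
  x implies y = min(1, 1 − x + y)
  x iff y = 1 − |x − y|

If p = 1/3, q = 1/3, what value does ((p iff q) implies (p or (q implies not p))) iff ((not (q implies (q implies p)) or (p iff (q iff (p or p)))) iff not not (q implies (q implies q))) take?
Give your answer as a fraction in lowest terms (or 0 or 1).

p iff q = 1/3 iff 1/3 = 1
not p = not 1/3 = 2/3
q implies not p = 1/3 implies 2/3 = 1
p or (q implies not p) = 1/3 or 1 = 1
(p iff q) implies (p or (q implies not p)) = 1 implies 1 = 1
q implies p = 1/3 implies 1/3 = 1
q implies (q implies p) = 1/3 implies 1 = 1
not (q implies (q implies p)) = not 1 = 0
p or p = 1/3 or 1/3 = 1/3
q iff (p or p) = 1/3 iff 1/3 = 1
p iff (q iff (p or p)) = 1/3 iff 1 = 1/3
not (q implies (q implies p)) or (p iff (q iff (p or p))) = 0 or 1/3 = 1/3
q implies q = 1/3 implies 1/3 = 1
q implies (q implies q) = 1/3 implies 1 = 1
not (q implies (q implies q)) = not 1 = 0
not not (q implies (q implies q)) = not 0 = 1
(not (q implies (q implies p)) or (p iff (q iff (p or p)))) iff not not (q implies (q implies q)) = 1/3 iff 1 = 1/3
((p iff q) implies (p or (q implies not p))) iff ((not (q implies (q implies p)) or (p iff (q iff (p or p)))) iff not not (q implies (q implies q))) = 1 iff 1/3 = 1/3

1/3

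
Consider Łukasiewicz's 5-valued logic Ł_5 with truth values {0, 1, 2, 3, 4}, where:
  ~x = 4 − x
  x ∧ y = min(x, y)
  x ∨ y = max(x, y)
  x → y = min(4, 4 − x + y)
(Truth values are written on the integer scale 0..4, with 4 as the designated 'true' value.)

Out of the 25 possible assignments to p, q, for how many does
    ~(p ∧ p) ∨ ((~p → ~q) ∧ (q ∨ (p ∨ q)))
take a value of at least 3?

value 4: 10 assignments (counts)
value 3: 11 assignments (counts)
value 2: 4 assignments
So 21 of the 25 assignments meet the threshold.

21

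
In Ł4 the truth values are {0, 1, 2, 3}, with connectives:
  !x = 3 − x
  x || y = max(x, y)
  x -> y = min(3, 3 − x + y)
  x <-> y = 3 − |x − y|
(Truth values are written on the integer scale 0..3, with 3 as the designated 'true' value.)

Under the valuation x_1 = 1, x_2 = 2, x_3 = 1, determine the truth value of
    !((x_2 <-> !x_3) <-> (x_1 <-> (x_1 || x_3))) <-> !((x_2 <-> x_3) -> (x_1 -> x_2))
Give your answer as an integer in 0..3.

!x_3 = !1 = 2
x_2 <-> !x_3 = 2 <-> 2 = 3
x_1 || x_3 = 1 || 1 = 1
x_1 <-> (x_1 || x_3) = 1 <-> 1 = 3
(x_2 <-> !x_3) <-> (x_1 <-> (x_1 || x_3)) = 3 <-> 3 = 3
!((x_2 <-> !x_3) <-> (x_1 <-> (x_1 || x_3))) = !3 = 0
x_2 <-> x_3 = 2 <-> 1 = 2
x_1 -> x_2 = 1 -> 2 = 3
(x_2 <-> x_3) -> (x_1 -> x_2) = 2 -> 3 = 3
!((x_2 <-> x_3) -> (x_1 -> x_2)) = !3 = 0
!((x_2 <-> !x_3) <-> (x_1 <-> (x_1 || x_3))) <-> !((x_2 <-> x_3) -> (x_1 -> x_2)) = 0 <-> 0 = 3

3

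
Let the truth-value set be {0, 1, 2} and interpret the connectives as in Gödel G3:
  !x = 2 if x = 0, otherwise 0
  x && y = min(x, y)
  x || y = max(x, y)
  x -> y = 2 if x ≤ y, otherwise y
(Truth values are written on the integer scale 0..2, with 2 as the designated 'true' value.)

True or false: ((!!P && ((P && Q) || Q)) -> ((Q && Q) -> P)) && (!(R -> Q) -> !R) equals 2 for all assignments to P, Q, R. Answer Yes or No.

No

Counterexample: take P = 0, Q = 0, R = 1.
!P = !0 = 2
!!P = !2 = 0
P && Q = 0 && 0 = 0
(P && Q) || Q = 0 || 0 = 0
!!P && ((P && Q) || Q) = 0 && 0 = 0
Q && Q = 0 && 0 = 0
(Q && Q) -> P = 0 -> 0 = 2
(!!P && ((P && Q) || Q)) -> ((Q && Q) -> P) = 0 -> 2 = 2
R -> Q = 1 -> 0 = 0
!(R -> Q) = !0 = 2
!R = !1 = 0
!(R -> Q) -> !R = 2 -> 0 = 0
((!!P && ((P && Q) || Q)) -> ((Q && Q) -> P)) && (!(R -> Q) -> !R) = 2 && 0 = 0
This gives 0 ≠ 2.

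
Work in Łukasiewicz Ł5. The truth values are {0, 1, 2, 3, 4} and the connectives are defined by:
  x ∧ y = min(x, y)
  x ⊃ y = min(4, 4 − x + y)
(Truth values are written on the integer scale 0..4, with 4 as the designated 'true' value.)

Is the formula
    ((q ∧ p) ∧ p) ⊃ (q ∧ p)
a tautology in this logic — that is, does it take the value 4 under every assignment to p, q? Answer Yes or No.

Yes

At p = 1, q = 2, for instance:
q ∧ p = 2 ∧ 1 = 1
(q ∧ p) ∧ p = 1 ∧ 1 = 1
((q ∧ p) ∧ p) ⊃ (q ∧ p) = 1 ⊃ 1 = 4
and checking the remaining 24 assignments likewise gives ≥ 4 in every case.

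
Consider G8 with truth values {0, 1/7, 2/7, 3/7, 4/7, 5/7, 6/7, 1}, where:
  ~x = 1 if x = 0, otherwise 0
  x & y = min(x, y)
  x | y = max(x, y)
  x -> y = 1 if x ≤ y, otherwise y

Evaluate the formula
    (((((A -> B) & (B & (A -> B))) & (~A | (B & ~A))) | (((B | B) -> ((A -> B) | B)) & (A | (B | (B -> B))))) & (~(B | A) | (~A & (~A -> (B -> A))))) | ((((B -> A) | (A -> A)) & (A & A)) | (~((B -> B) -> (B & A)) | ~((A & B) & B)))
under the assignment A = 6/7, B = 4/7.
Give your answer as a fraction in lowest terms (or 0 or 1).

A -> B = 6/7 -> 4/7 = 4/7
A -> B = 6/7 -> 4/7 = 4/7
B & (A -> B) = 4/7 & 4/7 = 4/7
(A -> B) & (B & (A -> B)) = 4/7 & 4/7 = 4/7
~A = ~6/7 = 0
~A = ~6/7 = 0
B & ~A = 4/7 & 0 = 0
~A | (B & ~A) = 0 | 0 = 0
((A -> B) & (B & (A -> B))) & (~A | (B & ~A)) = 4/7 & 0 = 0
B | B = 4/7 | 4/7 = 4/7
A -> B = 6/7 -> 4/7 = 4/7
(A -> B) | B = 4/7 | 4/7 = 4/7
(B | B) -> ((A -> B) | B) = 4/7 -> 4/7 = 1
B -> B = 4/7 -> 4/7 = 1
B | (B -> B) = 4/7 | 1 = 1
A | (B | (B -> B)) = 6/7 | 1 = 1
((B | B) -> ((A -> B) | B)) & (A | (B | (B -> B))) = 1 & 1 = 1
(((A -> B) & (B & (A -> B))) & (~A | (B & ~A))) | (((B | B) -> ((A -> B) | B)) & (A | (B | (B -> B)))) = 0 | 1 = 1
B | A = 4/7 | 6/7 = 6/7
~(B | A) = ~6/7 = 0
~A = ~6/7 = 0
~A = ~6/7 = 0
B -> A = 4/7 -> 6/7 = 1
~A -> (B -> A) = 0 -> 1 = 1
~A & (~A -> (B -> A)) = 0 & 1 = 0
~(B | A) | (~A & (~A -> (B -> A))) = 0 | 0 = 0
((((A -> B) & (B & (A -> B))) & (~A | (B & ~A))) | (((B | B) -> ((A -> B) | B)) & (A | (B | (B -> B))))) & (~(B | A) | (~A & (~A -> (B -> A)))) = 1 & 0 = 0
B -> A = 4/7 -> 6/7 = 1
A -> A = 6/7 -> 6/7 = 1
(B -> A) | (A -> A) = 1 | 1 = 1
A & A = 6/7 & 6/7 = 6/7
((B -> A) | (A -> A)) & (A & A) = 1 & 6/7 = 6/7
B -> B = 4/7 -> 4/7 = 1
B & A = 4/7 & 6/7 = 4/7
(B -> B) -> (B & A) = 1 -> 4/7 = 4/7
~((B -> B) -> (B & A)) = ~4/7 = 0
A & B = 6/7 & 4/7 = 4/7
(A & B) & B = 4/7 & 4/7 = 4/7
~((A & B) & B) = ~4/7 = 0
~((B -> B) -> (B & A)) | ~((A & B) & B) = 0 | 0 = 0
(((B -> A) | (A -> A)) & (A & A)) | (~((B -> B) -> (B & A)) | ~((A & B) & B)) = 6/7 | 0 = 6/7
(((((A -> B) & (B & (A -> B))) & (~A | (B & ~A))) | (((B | B) -> ((A -> B) | B)) & (A | (B | (B -> B))))) & (~(B | A) | (~A & (~A -> (B -> A))))) | ((((B -> A) | (A -> A)) & (A & A)) | (~((B -> B) -> (B & A)) | ~((A & B) & B))) = 0 | 6/7 = 6/7

6/7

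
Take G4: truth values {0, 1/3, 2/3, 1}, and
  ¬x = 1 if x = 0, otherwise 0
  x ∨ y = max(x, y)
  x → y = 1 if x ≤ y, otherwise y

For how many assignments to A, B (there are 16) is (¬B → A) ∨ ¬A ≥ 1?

14

A = 0, B = 0 ↦ 1  ≥
A = 0, B = 1/3 ↦ 1  ≥
A = 0, B = 2/3 ↦ 1  ≥
A = 0, B = 1 ↦ 1  ≥
A = 1/3, B = 0 ↦ 1/3  <
A = 1/3, B = 1/3 ↦ 1  ≥
A = 1/3, B = 2/3 ↦ 1  ≥
A = 1/3, B = 1 ↦ 1  ≥
A = 2/3, B = 0 ↦ 2/3  <
A = 2/3, B = 1/3 ↦ 1  ≥
A = 2/3, B = 2/3 ↦ 1  ≥
A = 2/3, B = 1 ↦ 1  ≥
A = 1, B = 0 ↦ 1  ≥
A = 1, B = 1/3 ↦ 1  ≥
A = 1, B = 2/3 ↦ 1  ≥
A = 1, B = 1 ↦ 1  ≥
So 14 of the 16 assignments meet the threshold.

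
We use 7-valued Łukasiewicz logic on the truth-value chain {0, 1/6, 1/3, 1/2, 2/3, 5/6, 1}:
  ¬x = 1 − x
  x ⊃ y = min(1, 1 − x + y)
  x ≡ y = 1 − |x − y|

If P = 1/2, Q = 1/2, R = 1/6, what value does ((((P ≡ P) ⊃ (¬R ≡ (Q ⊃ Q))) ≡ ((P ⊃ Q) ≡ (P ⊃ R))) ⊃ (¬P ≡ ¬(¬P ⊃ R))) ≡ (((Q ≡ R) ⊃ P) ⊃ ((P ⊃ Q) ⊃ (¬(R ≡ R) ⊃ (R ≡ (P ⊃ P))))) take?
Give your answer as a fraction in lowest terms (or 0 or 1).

P ≡ P = 1/2 ≡ 1/2 = 1
¬R = ¬1/6 = 5/6
Q ⊃ Q = 1/2 ⊃ 1/2 = 1
¬R ≡ (Q ⊃ Q) = 5/6 ≡ 1 = 5/6
(P ≡ P) ⊃ (¬R ≡ (Q ⊃ Q)) = 1 ⊃ 5/6 = 5/6
P ⊃ Q = 1/2 ⊃ 1/2 = 1
P ⊃ R = 1/2 ⊃ 1/6 = 2/3
(P ⊃ Q) ≡ (P ⊃ R) = 1 ≡ 2/3 = 2/3
((P ≡ P) ⊃ (¬R ≡ (Q ⊃ Q))) ≡ ((P ⊃ Q) ≡ (P ⊃ R)) = 5/6 ≡ 2/3 = 5/6
¬P = ¬1/2 = 1/2
¬P = ¬1/2 = 1/2
¬P ⊃ R = 1/2 ⊃ 1/6 = 2/3
¬(¬P ⊃ R) = ¬2/3 = 1/3
¬P ≡ ¬(¬P ⊃ R) = 1/2 ≡ 1/3 = 5/6
(((P ≡ P) ⊃ (¬R ≡ (Q ⊃ Q))) ≡ ((P ⊃ Q) ≡ (P ⊃ R))) ⊃ (¬P ≡ ¬(¬P ⊃ R)) = 5/6 ⊃ 5/6 = 1
Q ≡ R = 1/2 ≡ 1/6 = 2/3
(Q ≡ R) ⊃ P = 2/3 ⊃ 1/2 = 5/6
P ⊃ Q = 1/2 ⊃ 1/2 = 1
R ≡ R = 1/6 ≡ 1/6 = 1
¬(R ≡ R) = ¬1 = 0
P ⊃ P = 1/2 ⊃ 1/2 = 1
R ≡ (P ⊃ P) = 1/6 ≡ 1 = 1/6
¬(R ≡ R) ⊃ (R ≡ (P ⊃ P)) = 0 ⊃ 1/6 = 1
(P ⊃ Q) ⊃ (¬(R ≡ R) ⊃ (R ≡ (P ⊃ P))) = 1 ⊃ 1 = 1
((Q ≡ R) ⊃ P) ⊃ ((P ⊃ Q) ⊃ (¬(R ≡ R) ⊃ (R ≡ (P ⊃ P)))) = 5/6 ⊃ 1 = 1
((((P ≡ P) ⊃ (¬R ≡ (Q ⊃ Q))) ≡ ((P ⊃ Q) ≡ (P ⊃ R))) ⊃ (¬P ≡ ¬(¬P ⊃ R))) ≡ (((Q ≡ R) ⊃ P) ⊃ ((P ⊃ Q) ⊃ (¬(R ≡ R) ⊃ (R ≡ (P ⊃ P))))) = 1 ≡ 1 = 1

1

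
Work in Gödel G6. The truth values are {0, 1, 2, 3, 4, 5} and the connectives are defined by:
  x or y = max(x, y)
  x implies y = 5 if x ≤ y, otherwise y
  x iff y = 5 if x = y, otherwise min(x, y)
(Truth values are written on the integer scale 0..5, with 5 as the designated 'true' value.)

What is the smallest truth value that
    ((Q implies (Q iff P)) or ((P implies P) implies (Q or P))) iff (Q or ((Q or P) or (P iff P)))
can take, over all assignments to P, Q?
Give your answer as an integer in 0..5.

Take P = 0, Q = 1:
Q iff P = 1 iff 0 = 0
Q implies (Q iff P) = 1 implies 0 = 0
P implies P = 0 implies 0 = 5
Q or P = 1 or 0 = 1
(P implies P) implies (Q or P) = 5 implies 1 = 1
(Q implies (Q iff P)) or ((P implies P) implies (Q or P)) = 0 or 1 = 1
Q or P = 1 or 0 = 1
P iff P = 0 iff 0 = 5
(Q or P) or (P iff P) = 1 or 5 = 5
Q or ((Q or P) or (P iff P)) = 1 or 5 = 5
((Q implies (Q iff P)) or ((P implies P) implies (Q or P))) iff (Q or ((Q or P) or (P iff P))) = 1 iff 5 = 1
No assignment yields a value below 1, so this is the minimum.

1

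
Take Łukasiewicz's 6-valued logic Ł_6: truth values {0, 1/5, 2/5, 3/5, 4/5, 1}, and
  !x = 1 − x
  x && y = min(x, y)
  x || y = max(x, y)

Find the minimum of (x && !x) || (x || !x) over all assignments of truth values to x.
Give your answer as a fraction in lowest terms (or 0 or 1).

3/5

Take x = 2/5:
!x = !2/5 = 3/5
x && !x = 2/5 && 3/5 = 2/5
!x = !2/5 = 3/5
x || !x = 2/5 || 3/5 = 3/5
(x && !x) || (x || !x) = 2/5 || 3/5 = 3/5
No assignment yields a value below 3/5, so this is the minimum.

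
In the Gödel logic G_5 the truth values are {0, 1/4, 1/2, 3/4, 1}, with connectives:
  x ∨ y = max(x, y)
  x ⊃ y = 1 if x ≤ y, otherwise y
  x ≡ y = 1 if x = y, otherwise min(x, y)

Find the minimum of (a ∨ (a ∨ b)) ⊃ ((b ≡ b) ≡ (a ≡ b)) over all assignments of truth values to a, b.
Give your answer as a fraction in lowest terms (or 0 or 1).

0

Take a = 0, b = 1/4:
a ∨ b = 0 ∨ 1/4 = 1/4
a ∨ (a ∨ b) = 0 ∨ 1/4 = 1/4
b ≡ b = 1/4 ≡ 1/4 = 1
a ≡ b = 0 ≡ 1/4 = 0
(b ≡ b) ≡ (a ≡ b) = 1 ≡ 0 = 0
(a ∨ (a ∨ b)) ⊃ ((b ≡ b) ≡ (a ≡ b)) = 1/4 ⊃ 0 = 0
No assignment yields a value below 0, so this is the minimum.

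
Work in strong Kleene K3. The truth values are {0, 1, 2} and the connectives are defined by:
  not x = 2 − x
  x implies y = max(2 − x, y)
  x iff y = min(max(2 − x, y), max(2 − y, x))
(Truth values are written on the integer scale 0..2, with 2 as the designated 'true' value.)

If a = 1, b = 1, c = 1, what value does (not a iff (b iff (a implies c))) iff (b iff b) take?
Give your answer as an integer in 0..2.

not a = not 1 = 1
a implies c = 1 implies 1 = 1
b iff (a implies c) = 1 iff 1 = 1
not a iff (b iff (a implies c)) = 1 iff 1 = 1
b iff b = 1 iff 1 = 1
(not a iff (b iff (a implies c))) iff (b iff b) = 1 iff 1 = 1

1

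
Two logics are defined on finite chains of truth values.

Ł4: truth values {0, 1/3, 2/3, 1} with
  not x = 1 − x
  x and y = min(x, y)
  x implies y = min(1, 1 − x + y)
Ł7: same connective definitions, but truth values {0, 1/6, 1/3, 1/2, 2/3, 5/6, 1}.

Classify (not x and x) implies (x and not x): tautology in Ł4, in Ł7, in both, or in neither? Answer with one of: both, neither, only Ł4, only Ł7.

both

In Ł4: every assignment gives 1 — tautology.
In Ł7: every assignment gives 1 — tautology.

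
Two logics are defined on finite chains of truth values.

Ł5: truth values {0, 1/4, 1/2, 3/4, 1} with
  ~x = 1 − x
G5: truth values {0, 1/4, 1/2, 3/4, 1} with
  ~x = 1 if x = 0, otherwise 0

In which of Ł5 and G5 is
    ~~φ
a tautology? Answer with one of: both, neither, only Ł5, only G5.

In Ł5: at φ = 0 the value is 0 — not a tautology.
In G5: at φ = 0 the value is 0 — not a tautology.

neither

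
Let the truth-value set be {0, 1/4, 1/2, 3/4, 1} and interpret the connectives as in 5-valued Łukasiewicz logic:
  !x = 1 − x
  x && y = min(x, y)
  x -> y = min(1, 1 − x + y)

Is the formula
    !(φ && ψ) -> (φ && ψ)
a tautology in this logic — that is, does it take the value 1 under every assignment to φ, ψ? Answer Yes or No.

No

Counterexample: take φ = 0, ψ = 0.
φ && ψ = 0 && 0 = 0
!(φ && ψ) = !0 = 1
φ && ψ = 0 && 0 = 0
!(φ && ψ) -> (φ && ψ) = 1 -> 0 = 0
This gives 0 ≠ 1.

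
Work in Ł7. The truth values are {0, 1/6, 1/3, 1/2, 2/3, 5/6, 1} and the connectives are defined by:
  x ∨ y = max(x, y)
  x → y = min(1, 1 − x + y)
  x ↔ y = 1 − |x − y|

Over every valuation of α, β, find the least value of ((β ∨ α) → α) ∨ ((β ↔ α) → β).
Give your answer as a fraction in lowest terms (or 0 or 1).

Take α = 0, β = 1/3:
β ∨ α = 1/3 ∨ 0 = 1/3
(β ∨ α) → α = 1/3 → 0 = 2/3
β ↔ α = 1/3 ↔ 0 = 2/3
(β ↔ α) → β = 2/3 → 1/3 = 2/3
((β ∨ α) → α) ∨ ((β ↔ α) → β) = 2/3 ∨ 2/3 = 2/3
No assignment yields a value below 2/3, so this is the minimum.

2/3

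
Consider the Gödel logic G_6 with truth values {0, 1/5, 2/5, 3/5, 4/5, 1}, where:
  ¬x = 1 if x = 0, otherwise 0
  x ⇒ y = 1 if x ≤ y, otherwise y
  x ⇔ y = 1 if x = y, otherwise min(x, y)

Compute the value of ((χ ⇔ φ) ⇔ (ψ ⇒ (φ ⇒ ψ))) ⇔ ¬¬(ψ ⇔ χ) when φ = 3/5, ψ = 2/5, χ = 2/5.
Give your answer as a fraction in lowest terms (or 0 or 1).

χ ⇔ φ = 2/5 ⇔ 3/5 = 2/5
φ ⇒ ψ = 3/5 ⇒ 2/5 = 2/5
ψ ⇒ (φ ⇒ ψ) = 2/5 ⇒ 2/5 = 1
(χ ⇔ φ) ⇔ (ψ ⇒ (φ ⇒ ψ)) = 2/5 ⇔ 1 = 2/5
ψ ⇔ χ = 2/5 ⇔ 2/5 = 1
¬(ψ ⇔ χ) = ¬1 = 0
¬¬(ψ ⇔ χ) = ¬0 = 1
((χ ⇔ φ) ⇔ (ψ ⇒ (φ ⇒ ψ))) ⇔ ¬¬(ψ ⇔ χ) = 2/5 ⇔ 1 = 2/5

2/5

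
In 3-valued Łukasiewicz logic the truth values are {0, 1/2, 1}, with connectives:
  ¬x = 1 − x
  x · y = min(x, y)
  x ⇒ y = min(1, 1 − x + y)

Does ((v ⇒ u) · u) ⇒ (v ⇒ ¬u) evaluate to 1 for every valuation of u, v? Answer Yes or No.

No

Counterexample: take u = 1, v = 1/2.
v ⇒ u = 1/2 ⇒ 1 = 1
(v ⇒ u) · u = 1 · 1 = 1
¬u = ¬1 = 0
v ⇒ ¬u = 1/2 ⇒ 0 = 1/2
((v ⇒ u) · u) ⇒ (v ⇒ ¬u) = 1 ⇒ 1/2 = 1/2
This gives 1/2 ≠ 1.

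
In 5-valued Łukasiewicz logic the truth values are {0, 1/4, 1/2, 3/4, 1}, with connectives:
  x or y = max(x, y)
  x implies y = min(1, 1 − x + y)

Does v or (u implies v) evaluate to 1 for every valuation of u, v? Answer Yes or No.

No

Counterexample: take u = 1/4, v = 0.
u implies v = 1/4 implies 0 = 3/4
v or (u implies v) = 0 or 3/4 = 3/4
This gives 3/4 ≠ 1.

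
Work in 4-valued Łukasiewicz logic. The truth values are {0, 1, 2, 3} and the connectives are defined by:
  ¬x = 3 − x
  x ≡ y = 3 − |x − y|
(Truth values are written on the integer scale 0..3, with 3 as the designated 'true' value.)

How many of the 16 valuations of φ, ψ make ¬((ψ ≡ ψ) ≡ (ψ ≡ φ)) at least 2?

6

φ = 0, ψ = 0 ↦ 0  <
φ = 0, ψ = 1 ↦ 1  <
φ = 0, ψ = 2 ↦ 2  ≥
φ = 0, ψ = 3 ↦ 3  ≥
φ = 1, ψ = 0 ↦ 1  <
φ = 1, ψ = 1 ↦ 0  <
φ = 1, ψ = 2 ↦ 1  <
φ = 1, ψ = 3 ↦ 2  ≥
φ = 2, ψ = 0 ↦ 2  ≥
φ = 2, ψ = 1 ↦ 1  <
φ = 2, ψ = 2 ↦ 0  <
φ = 2, ψ = 3 ↦ 1  <
φ = 3, ψ = 0 ↦ 3  ≥
φ = 3, ψ = 1 ↦ 2  ≥
φ = 3, ψ = 2 ↦ 1  <
φ = 3, ψ = 3 ↦ 0  <
So 6 of the 16 assignments meet the threshold.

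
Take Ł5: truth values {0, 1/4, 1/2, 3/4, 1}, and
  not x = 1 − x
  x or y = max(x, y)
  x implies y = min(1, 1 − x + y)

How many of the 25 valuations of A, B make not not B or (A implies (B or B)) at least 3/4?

value 1: 15 assignments (counts)
value 3/4: 4 assignments (counts)
value 1/2: 3 assignments
value 1/4: 2 assignments
value 0: 1 assignment
So 19 of the 25 assignments meet the threshold.

19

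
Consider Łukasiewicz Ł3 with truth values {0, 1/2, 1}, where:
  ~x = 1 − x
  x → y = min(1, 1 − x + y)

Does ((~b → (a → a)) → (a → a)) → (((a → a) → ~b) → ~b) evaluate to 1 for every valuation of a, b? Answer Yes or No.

a = 0, b = 0 ↦ 1
a = 0, b = 1/2 ↦ 1
a = 0, b = 1 ↦ 1
a = 1/2, b = 0 ↦ 1
a = 1/2, b = 1/2 ↦ 1
a = 1/2, b = 1 ↦ 1
a = 1, b = 0 ↦ 1
a = 1, b = 1/2 ↦ 1
a = 1, b = 1 ↦ 1
Every assignment gives a value ≥ 1.

Yes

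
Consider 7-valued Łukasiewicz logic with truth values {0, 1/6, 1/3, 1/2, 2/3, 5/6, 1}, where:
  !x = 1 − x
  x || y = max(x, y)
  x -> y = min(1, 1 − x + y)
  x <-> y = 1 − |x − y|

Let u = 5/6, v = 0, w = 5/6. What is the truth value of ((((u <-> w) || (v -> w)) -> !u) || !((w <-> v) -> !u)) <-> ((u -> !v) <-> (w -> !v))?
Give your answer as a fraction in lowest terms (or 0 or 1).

1/6

u <-> w = 5/6 <-> 5/6 = 1
v -> w = 0 -> 5/6 = 1
(u <-> w) || (v -> w) = 1 || 1 = 1
!u = !5/6 = 1/6
((u <-> w) || (v -> w)) -> !u = 1 -> 1/6 = 1/6
w <-> v = 5/6 <-> 0 = 1/6
!u = !5/6 = 1/6
(w <-> v) -> !u = 1/6 -> 1/6 = 1
!((w <-> v) -> !u) = !1 = 0
(((u <-> w) || (v -> w)) -> !u) || !((w <-> v) -> !u) = 1/6 || 0 = 1/6
!v = !0 = 1
u -> !v = 5/6 -> 1 = 1
!v = !0 = 1
w -> !v = 5/6 -> 1 = 1
(u -> !v) <-> (w -> !v) = 1 <-> 1 = 1
((((u <-> w) || (v -> w)) -> !u) || !((w <-> v) -> !u)) <-> ((u -> !v) <-> (w -> !v)) = 1/6 <-> 1 = 1/6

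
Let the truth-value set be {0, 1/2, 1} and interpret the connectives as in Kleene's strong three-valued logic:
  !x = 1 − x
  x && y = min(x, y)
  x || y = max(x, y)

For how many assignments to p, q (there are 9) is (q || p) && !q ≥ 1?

p = 0, q = 0 ↦ 0  <
p = 0, q = 1/2 ↦ 1/2  <
p = 0, q = 1 ↦ 0  <
p = 1/2, q = 0 ↦ 1/2  <
p = 1/2, q = 1/2 ↦ 1/2  <
p = 1/2, q = 1 ↦ 0  <
p = 1, q = 0 ↦ 1  ≥
p = 1, q = 1/2 ↦ 1/2  <
p = 1, q = 1 ↦ 0  <
So 1 of the 9 assignments meets the threshold.

1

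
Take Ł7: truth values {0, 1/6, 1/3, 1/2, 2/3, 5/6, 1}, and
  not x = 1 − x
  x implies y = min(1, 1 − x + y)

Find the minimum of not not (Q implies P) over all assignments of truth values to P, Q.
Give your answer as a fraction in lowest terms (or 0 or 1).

0

Take P = 0, Q = 1:
Q implies P = 1 implies 0 = 0
not (Q implies P) = not 0 = 1
not not (Q implies P) = not 1 = 0
No assignment yields a value below 0, so this is the minimum.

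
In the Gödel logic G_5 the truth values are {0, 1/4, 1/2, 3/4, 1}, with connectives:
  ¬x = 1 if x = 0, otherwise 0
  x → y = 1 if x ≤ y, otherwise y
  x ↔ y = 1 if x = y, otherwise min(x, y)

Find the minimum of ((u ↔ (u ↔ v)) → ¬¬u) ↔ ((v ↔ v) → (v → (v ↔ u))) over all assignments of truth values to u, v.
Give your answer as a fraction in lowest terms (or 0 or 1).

1/4

Take u = 1/4, v = 1/2:
u ↔ v = 1/4 ↔ 1/2 = 1/4
u ↔ (u ↔ v) = 1/4 ↔ 1/4 = 1
¬u = ¬1/4 = 0
¬¬u = ¬0 = 1
(u ↔ (u ↔ v)) → ¬¬u = 1 → 1 = 1
v ↔ v = 1/2 ↔ 1/2 = 1
v ↔ u = 1/2 ↔ 1/4 = 1/4
v → (v ↔ u) = 1/2 → 1/4 = 1/4
(v ↔ v) → (v → (v ↔ u)) = 1 → 1/4 = 1/4
((u ↔ (u ↔ v)) → ¬¬u) ↔ ((v ↔ v) → (v → (v ↔ u))) = 1 ↔ 1/4 = 1/4
No assignment yields a value below 1/4, so this is the minimum.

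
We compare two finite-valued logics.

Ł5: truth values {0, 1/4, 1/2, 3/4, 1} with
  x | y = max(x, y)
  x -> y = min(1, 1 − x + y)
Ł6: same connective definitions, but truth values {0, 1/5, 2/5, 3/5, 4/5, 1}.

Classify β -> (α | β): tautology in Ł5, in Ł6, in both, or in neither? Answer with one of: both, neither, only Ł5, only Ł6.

both

In Ł5: every assignment gives 1 — tautology.
In Ł6: every assignment gives 1 — tautology.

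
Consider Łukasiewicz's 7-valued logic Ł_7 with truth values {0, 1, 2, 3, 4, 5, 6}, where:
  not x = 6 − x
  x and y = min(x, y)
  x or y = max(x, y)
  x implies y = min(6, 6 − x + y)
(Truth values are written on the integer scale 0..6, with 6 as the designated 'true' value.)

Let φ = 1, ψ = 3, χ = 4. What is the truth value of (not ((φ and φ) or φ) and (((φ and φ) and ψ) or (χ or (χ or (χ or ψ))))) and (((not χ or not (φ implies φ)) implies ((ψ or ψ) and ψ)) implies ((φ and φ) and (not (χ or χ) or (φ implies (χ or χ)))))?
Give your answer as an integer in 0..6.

1

φ and φ = 1 and 1 = 1
(φ and φ) or φ = 1 or 1 = 1
not ((φ and φ) or φ) = not 1 = 5
φ and φ = 1 and 1 = 1
(φ and φ) and ψ = 1 and 3 = 1
χ or ψ = 4 or 3 = 4
χ or (χ or ψ) = 4 or 4 = 4
χ or (χ or (χ or ψ)) = 4 or 4 = 4
((φ and φ) and ψ) or (χ or (χ or (χ or ψ))) = 1 or 4 = 4
not ((φ and φ) or φ) and (((φ and φ) and ψ) or (χ or (χ or (χ or ψ)))) = 5 and 4 = 4
not χ = not 4 = 2
φ implies φ = 1 implies 1 = 6
not (φ implies φ) = not 6 = 0
not χ or not (φ implies φ) = 2 or 0 = 2
ψ or ψ = 3 or 3 = 3
(ψ or ψ) and ψ = 3 and 3 = 3
(not χ or not (φ implies φ)) implies ((ψ or ψ) and ψ) = 2 implies 3 = 6
φ and φ = 1 and 1 = 1
χ or χ = 4 or 4 = 4
not (χ or χ) = not 4 = 2
χ or χ = 4 or 4 = 4
φ implies (χ or χ) = 1 implies 4 = 6
not (χ or χ) or (φ implies (χ or χ)) = 2 or 6 = 6
(φ and φ) and (not (χ or χ) or (φ implies (χ or χ))) = 1 and 6 = 1
((not χ or not (φ implies φ)) implies ((ψ or ψ) and ψ)) implies ((φ and φ) and (not (χ or χ) or (φ implies (χ or χ)))) = 6 implies 1 = 1
(not ((φ and φ) or φ) and (((φ and φ) and ψ) or (χ or (χ or (χ or ψ))))) and (((not χ or not (φ implies φ)) implies ((ψ or ψ) and ψ)) implies ((φ and φ) and (not (χ or χ) or (φ implies (χ or χ))))) = 4 and 1 = 1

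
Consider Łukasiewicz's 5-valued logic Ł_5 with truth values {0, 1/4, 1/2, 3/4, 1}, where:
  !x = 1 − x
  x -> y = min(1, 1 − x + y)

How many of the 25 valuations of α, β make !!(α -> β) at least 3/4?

19

value 1: 15 assignments (counts)
value 3/4: 4 assignments (counts)
value 1/2: 3 assignments
value 1/4: 2 assignments
value 0: 1 assignment
So 19 of the 25 assignments meet the threshold.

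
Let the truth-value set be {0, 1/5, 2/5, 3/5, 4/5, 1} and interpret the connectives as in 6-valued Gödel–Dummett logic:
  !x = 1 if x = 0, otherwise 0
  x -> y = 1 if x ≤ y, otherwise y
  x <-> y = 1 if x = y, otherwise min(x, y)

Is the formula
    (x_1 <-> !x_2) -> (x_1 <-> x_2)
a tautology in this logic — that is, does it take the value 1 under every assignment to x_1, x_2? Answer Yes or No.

No

Counterexample: take x_1 = 0, x_2 = 1/5.
!x_2 = !1/5 = 0
x_1 <-> !x_2 = 0 <-> 0 = 1
x_1 <-> x_2 = 0 <-> 1/5 = 0
(x_1 <-> !x_2) -> (x_1 <-> x_2) = 1 -> 0 = 0
This gives 0 ≠ 1.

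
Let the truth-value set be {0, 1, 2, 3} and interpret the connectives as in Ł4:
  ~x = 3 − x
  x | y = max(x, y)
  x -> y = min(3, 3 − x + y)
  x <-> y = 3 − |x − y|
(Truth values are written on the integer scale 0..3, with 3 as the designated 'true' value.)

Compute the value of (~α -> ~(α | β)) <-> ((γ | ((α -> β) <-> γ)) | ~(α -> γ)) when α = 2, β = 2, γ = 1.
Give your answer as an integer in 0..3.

~α = ~2 = 1
α | β = 2 | 2 = 2
~(α | β) = ~2 = 1
~α -> ~(α | β) = 1 -> 1 = 3
α -> β = 2 -> 2 = 3
(α -> β) <-> γ = 3 <-> 1 = 1
γ | ((α -> β) <-> γ) = 1 | 1 = 1
α -> γ = 2 -> 1 = 2
~(α -> γ) = ~2 = 1
(γ | ((α -> β) <-> γ)) | ~(α -> γ) = 1 | 1 = 1
(~α -> ~(α | β)) <-> ((γ | ((α -> β) <-> γ)) | ~(α -> γ)) = 3 <-> 1 = 1

1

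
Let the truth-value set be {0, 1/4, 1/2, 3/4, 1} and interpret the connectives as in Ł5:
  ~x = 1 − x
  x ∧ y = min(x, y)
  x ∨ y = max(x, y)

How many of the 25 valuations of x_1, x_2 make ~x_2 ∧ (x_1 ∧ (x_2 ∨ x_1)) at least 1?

value 1: 1 assignment (counts)
value 3/4: 3 assignments
value 1/2: 5 assignments
value 1/4: 7 assignments
value 0: 9 assignments
So 1 of the 25 assignments meets the threshold.

1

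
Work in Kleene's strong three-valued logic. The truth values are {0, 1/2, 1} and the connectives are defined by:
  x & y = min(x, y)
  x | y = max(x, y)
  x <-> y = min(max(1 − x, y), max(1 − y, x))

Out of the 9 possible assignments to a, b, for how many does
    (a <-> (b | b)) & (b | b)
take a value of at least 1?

a = 0, b = 0 ↦ 0  <
a = 0, b = 1/2 ↦ 1/2  <
a = 0, b = 1 ↦ 0  <
a = 1/2, b = 0 ↦ 0  <
a = 1/2, b = 1/2 ↦ 1/2  <
a = 1/2, b = 1 ↦ 1/2  <
a = 1, b = 0 ↦ 0  <
a = 1, b = 1/2 ↦ 1/2  <
a = 1, b = 1 ↦ 1  ≥
So 1 of the 9 assignments meets the threshold.

1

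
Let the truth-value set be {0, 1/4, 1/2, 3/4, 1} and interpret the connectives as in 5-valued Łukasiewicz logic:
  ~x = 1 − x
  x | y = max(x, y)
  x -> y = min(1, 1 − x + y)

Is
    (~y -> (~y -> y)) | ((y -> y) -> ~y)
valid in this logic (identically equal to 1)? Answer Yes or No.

No

Counterexample: take y = 1/4.
~y = ~1/4 = 3/4
~y = ~1/4 = 3/4
~y -> y = 3/4 -> 1/4 = 1/2
~y -> (~y -> y) = 3/4 -> 1/2 = 3/4
y -> y = 1/4 -> 1/4 = 1
~y = ~1/4 = 3/4
(y -> y) -> ~y = 1 -> 3/4 = 3/4
(~y -> (~y -> y)) | ((y -> y) -> ~y) = 3/4 | 3/4 = 3/4
This gives 3/4 ≠ 1.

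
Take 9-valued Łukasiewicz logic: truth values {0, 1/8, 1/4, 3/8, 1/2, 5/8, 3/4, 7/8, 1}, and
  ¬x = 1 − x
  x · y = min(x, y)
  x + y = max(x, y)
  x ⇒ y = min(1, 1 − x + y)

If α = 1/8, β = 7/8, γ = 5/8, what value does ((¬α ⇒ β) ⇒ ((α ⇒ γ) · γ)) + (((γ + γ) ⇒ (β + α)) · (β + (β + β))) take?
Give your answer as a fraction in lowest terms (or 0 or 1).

¬α = ¬1/8 = 7/8
¬α ⇒ β = 7/8 ⇒ 7/8 = 1
α ⇒ γ = 1/8 ⇒ 5/8 = 1
(α ⇒ γ) · γ = 1 · 5/8 = 5/8
(¬α ⇒ β) ⇒ ((α ⇒ γ) · γ) = 1 ⇒ 5/8 = 5/8
γ + γ = 5/8 + 5/8 = 5/8
β + α = 7/8 + 1/8 = 7/8
(γ + γ) ⇒ (β + α) = 5/8 ⇒ 7/8 = 1
β + β = 7/8 + 7/8 = 7/8
β + (β + β) = 7/8 + 7/8 = 7/8
((γ + γ) ⇒ (β + α)) · (β + (β + β)) = 1 · 7/8 = 7/8
((¬α ⇒ β) ⇒ ((α ⇒ γ) · γ)) + (((γ + γ) ⇒ (β + α)) · (β + (β + β))) = 5/8 + 7/8 = 7/8

7/8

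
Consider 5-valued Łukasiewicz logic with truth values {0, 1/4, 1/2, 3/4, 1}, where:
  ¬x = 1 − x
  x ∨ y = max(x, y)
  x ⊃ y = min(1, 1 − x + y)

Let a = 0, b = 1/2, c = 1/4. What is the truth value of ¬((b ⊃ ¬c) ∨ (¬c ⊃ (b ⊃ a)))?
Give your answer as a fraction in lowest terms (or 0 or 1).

0

¬c = ¬1/4 = 3/4
b ⊃ ¬c = 1/2 ⊃ 3/4 = 1
¬c = ¬1/4 = 3/4
b ⊃ a = 1/2 ⊃ 0 = 1/2
¬c ⊃ (b ⊃ a) = 3/4 ⊃ 1/2 = 3/4
(b ⊃ ¬c) ∨ (¬c ⊃ (b ⊃ a)) = 1 ∨ 3/4 = 1
¬((b ⊃ ¬c) ∨ (¬c ⊃ (b ⊃ a))) = ¬1 = 0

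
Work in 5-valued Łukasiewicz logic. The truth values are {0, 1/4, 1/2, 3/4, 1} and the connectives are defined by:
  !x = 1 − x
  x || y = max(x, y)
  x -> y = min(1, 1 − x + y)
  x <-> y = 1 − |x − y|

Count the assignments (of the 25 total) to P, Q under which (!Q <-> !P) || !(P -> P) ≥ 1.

value 1: 5 assignments (counts)
value 3/4: 8 assignments
value 1/2: 6 assignments
value 1/4: 4 assignments
value 0: 2 assignments
So 5 of the 25 assignments meet the threshold.

5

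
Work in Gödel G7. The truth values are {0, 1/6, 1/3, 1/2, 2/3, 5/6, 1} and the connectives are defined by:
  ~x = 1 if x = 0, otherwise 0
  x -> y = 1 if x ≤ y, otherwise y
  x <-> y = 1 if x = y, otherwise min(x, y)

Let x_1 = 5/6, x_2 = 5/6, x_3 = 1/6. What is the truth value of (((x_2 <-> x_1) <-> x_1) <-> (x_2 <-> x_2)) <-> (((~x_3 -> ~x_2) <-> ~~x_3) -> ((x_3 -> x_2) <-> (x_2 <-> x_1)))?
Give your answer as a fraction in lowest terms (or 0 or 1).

x_2 <-> x_1 = 5/6 <-> 5/6 = 1
(x_2 <-> x_1) <-> x_1 = 1 <-> 5/6 = 5/6
x_2 <-> x_2 = 5/6 <-> 5/6 = 1
((x_2 <-> x_1) <-> x_1) <-> (x_2 <-> x_2) = 5/6 <-> 1 = 5/6
~x_3 = ~1/6 = 0
~x_2 = ~5/6 = 0
~x_3 -> ~x_2 = 0 -> 0 = 1
~x_3 = ~1/6 = 0
~~x_3 = ~0 = 1
(~x_3 -> ~x_2) <-> ~~x_3 = 1 <-> 1 = 1
x_3 -> x_2 = 1/6 -> 5/6 = 1
x_2 <-> x_1 = 5/6 <-> 5/6 = 1
(x_3 -> x_2) <-> (x_2 <-> x_1) = 1 <-> 1 = 1
((~x_3 -> ~x_2) <-> ~~x_3) -> ((x_3 -> x_2) <-> (x_2 <-> x_1)) = 1 -> 1 = 1
(((x_2 <-> x_1) <-> x_1) <-> (x_2 <-> x_2)) <-> (((~x_3 -> ~x_2) <-> ~~x_3) -> ((x_3 -> x_2) <-> (x_2 <-> x_1))) = 5/6 <-> 1 = 5/6

5/6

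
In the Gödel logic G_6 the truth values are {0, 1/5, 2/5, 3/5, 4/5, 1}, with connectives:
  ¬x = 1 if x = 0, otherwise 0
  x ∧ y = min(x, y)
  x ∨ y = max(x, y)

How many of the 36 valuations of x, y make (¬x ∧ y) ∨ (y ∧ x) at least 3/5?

value 1: 2 assignments (counts)
value 4/5: 4 assignments (counts)
value 3/5: 6 assignments (counts)
value 2/5: 8 assignments
value 1/5: 10 assignments
value 0: 6 assignments
So 12 of the 36 assignments meet the threshold.

12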